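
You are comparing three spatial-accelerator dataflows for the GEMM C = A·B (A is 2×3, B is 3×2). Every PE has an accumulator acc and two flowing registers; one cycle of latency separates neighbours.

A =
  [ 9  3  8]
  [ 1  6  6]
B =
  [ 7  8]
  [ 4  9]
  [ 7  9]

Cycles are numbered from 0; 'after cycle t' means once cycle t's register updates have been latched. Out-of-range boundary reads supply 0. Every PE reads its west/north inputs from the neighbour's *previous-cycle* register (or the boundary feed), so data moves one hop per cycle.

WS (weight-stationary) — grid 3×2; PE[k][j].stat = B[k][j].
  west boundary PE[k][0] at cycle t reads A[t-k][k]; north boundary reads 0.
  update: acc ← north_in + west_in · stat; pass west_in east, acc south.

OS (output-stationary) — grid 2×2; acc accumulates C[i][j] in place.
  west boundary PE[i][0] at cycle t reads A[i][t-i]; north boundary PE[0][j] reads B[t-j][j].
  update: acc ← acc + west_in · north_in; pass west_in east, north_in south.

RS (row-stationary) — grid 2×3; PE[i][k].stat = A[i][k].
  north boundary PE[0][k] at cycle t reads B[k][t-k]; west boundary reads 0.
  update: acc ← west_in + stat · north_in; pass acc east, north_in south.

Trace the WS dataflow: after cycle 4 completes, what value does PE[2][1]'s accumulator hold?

PE[2][1].acc = 116

WS 3×2: PE[2][1] cycle-by-cycle (with neighbour feeds):
  step 0 · PE1,1: acc=0; fwd→0 fwd↓0
  step 0 · PE2,0: acc=0; fwd→0 fwd↓0
  step 0 · PE2,1: acc=0; fwd→0 fwd↓0
  step 1 · PE1,1: acc=0; fwd→0 fwd↓0
  step 1 · PE2,0: acc=0; fwd→0 fwd↓0
  step 1 · PE2,1: acc=0; fwd→0 fwd↓0
  step 2 · PE1,1: acc=99; fwd→3 fwd↓99
  step 2 · PE2,0: acc=131; fwd→8 fwd↓131
  step 2 · PE2,1: acc=0; fwd→0 fwd↓0
  step 3 · PE1,1: acc=62; fwd→6 fwd↓62
  step 3 · PE2,0: acc=73; fwd→6 fwd↓73
  step 3 · PE2,1: acc=171; fwd→8 fwd↓171
  step 4 · PE1,1: acc=0; fwd→0 fwd↓0
  step 4 · PE2,0: acc=0; fwd→0 fwd↓0
  step 4 · PE2,1: acc=116; fwd→6 fwd↓116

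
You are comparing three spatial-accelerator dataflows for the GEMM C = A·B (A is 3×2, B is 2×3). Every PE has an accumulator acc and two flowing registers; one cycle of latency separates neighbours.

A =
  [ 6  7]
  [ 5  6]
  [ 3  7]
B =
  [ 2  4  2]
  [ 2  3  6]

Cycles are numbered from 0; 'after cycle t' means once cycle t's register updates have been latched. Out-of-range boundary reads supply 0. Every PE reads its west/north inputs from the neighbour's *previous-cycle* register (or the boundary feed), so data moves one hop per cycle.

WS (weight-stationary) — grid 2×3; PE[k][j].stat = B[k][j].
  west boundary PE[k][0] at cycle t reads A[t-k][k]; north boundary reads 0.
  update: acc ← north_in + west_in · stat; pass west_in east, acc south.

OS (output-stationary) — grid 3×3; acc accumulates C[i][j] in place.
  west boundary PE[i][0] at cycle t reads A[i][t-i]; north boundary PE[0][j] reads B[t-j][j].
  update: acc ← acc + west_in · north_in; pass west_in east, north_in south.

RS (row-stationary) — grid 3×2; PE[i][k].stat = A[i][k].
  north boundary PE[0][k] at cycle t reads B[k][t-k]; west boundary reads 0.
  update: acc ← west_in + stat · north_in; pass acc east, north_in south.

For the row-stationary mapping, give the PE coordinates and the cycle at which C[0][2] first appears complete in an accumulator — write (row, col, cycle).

RS — PE[0][1] is where C[0][2] collects:
  t=0 PE[0][1]: acc=0 h=0 v=0
  t=1 PE[0][1]: acc=26 h=26 v=2
  t=2 PE[0][1]: acc=45 h=45 v=3
  t=3 PE[0][1]: acc=54 h=54 v=6

(row, col, cycle) = (0, 1, 3)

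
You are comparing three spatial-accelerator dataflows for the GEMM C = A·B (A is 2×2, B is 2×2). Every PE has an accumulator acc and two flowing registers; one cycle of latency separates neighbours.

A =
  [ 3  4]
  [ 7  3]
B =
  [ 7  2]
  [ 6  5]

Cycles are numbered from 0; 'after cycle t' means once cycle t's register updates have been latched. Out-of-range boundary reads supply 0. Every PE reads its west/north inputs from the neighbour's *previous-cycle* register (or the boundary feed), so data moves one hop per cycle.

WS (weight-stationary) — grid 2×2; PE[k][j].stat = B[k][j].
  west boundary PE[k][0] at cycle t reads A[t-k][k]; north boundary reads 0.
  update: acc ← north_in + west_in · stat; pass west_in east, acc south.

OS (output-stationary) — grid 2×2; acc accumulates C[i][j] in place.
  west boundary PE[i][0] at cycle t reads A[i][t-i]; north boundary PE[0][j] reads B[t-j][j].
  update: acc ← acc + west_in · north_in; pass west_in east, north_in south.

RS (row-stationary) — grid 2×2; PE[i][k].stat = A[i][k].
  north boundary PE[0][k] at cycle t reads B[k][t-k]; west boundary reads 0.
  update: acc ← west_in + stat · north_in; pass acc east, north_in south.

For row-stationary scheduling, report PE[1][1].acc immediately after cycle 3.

RS 2×2: PE[1][1] cycle-by-cycle (with neighbour feeds):
  cycle 0: PE[0][1] → acc 0, east 0, south 0
  cycle 0: PE[1][0] → acc 0, east 0, south 0
  cycle 0: PE[1][1] → acc 0, east 0, south 0
  cycle 1: PE[0][1] → acc 45, east 45, south 6
  cycle 1: PE[1][0] → acc 49, east 49, south 7
  cycle 1: PE[1][1] → acc 0, east 0, south 0
  cycle 2: PE[0][1] → acc 26, east 26, south 5
  cycle 2: PE[1][0] → acc 14, east 14, south 2
  cycle 2: PE[1][1] → acc 67, east 67, south 6
  cycle 3: PE[0][1] → acc 0, east 0, south 0
  cycle 3: PE[1][0] → acc 0, east 0, south 0
  cycle 3: PE[1][1] → acc 29, east 29, south 5

PE[1][1].acc = 29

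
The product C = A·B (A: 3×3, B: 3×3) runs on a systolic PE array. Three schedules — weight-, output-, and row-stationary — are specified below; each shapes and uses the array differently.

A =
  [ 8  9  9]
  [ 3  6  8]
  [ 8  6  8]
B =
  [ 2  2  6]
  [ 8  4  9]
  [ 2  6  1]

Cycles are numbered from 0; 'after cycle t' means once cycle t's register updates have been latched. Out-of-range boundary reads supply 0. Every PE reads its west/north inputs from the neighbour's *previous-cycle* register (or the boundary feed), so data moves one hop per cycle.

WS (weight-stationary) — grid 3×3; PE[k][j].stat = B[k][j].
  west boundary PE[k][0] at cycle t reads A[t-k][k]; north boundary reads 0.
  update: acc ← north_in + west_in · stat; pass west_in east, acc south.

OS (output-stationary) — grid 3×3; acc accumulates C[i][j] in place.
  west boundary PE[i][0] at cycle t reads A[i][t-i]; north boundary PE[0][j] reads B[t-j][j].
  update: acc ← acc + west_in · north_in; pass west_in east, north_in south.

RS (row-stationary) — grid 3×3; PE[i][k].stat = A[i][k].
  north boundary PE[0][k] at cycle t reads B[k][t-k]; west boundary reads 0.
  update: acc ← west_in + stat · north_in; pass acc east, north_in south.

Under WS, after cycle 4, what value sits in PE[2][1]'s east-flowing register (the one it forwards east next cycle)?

WS 3×3: PE[2][1] cycle-by-cycle (with neighbour feeds):
  cycle 0: PE[1][1] → acc 0, east 0, south 0
  cycle 0: PE[2][0] → acc 0, east 0, south 0
  cycle 0: PE[2][1] → acc 0, east 0, south 0
  cycle 1: PE[1][1] → acc 0, east 0, south 0
  cycle 1: PE[2][0] → acc 0, east 0, south 0
  cycle 1: PE[2][1] → acc 0, east 0, south 0
  cycle 2: PE[1][1] → acc 52, east 9, south 52
  cycle 2: PE[2][0] → acc 106, east 9, south 106
  cycle 2: PE[2][1] → acc 0, east 0, south 0
  cycle 3: PE[1][1] → acc 30, east 6, south 30
  cycle 3: PE[2][0] → acc 70, east 8, south 70
  cycle 3: PE[2][1] → acc 106, east 9, south 106
  cycle 4: PE[1][1] → acc 40, east 6, south 40
  cycle 4: PE[2][0] → acc 80, east 8, south 80
  cycle 4: PE[2][1] → acc 78, east 8, south 78

register = 8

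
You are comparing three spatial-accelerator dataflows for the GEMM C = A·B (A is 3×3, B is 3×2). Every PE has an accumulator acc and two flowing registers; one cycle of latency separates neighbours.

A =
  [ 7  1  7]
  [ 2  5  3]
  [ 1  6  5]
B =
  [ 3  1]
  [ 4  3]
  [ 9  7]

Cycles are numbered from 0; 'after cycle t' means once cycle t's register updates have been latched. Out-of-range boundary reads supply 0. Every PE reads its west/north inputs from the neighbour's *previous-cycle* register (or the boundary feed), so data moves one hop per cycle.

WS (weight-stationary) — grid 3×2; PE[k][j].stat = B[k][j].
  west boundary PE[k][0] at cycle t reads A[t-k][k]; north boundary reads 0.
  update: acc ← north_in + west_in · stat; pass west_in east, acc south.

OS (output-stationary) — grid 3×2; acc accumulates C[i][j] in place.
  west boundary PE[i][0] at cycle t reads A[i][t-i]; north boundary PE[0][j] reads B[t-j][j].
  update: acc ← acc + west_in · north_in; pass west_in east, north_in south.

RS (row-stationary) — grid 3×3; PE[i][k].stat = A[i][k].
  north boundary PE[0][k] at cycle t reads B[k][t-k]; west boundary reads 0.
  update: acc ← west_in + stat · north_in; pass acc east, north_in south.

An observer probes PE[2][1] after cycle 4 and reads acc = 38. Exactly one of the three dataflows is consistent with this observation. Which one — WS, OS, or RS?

dataflow = WS

WS (3×2 grid), PE[2][1]:
  t=0 PE[2][1]: acc=0 h=0 v=0
  t=1 PE[2][1]: acc=0 h=0 v=0
  t=2 PE[2][1]: acc=0 h=0 v=0
  t=3 PE[2][1]: acc=59 h=7 v=59
  t=4 PE[2][1]: acc=38 h=3 v=38
OS (3×2 grid), PE[2][1]:
  t=0 PE[2][1]: acc=0 h=0 v=0
  t=1 PE[2][1]: acc=0 h=0 v=0
  t=2 PE[2][1]: acc=0 h=0 v=0
  t=3 PE[2][1]: acc=1 h=1 v=1
  t=4 PE[2][1]: acc=19 h=6 v=3
RS (3×3 grid), PE[2][1]:
  t=0 PE[2][1]: acc=0 h=0 v=0
  t=1 PE[2][1]: acc=0 h=0 v=0
  t=2 PE[2][1]: acc=0 h=0 v=0
  t=3 PE[2][1]: acc=27 h=27 v=4
  t=4 PE[2][1]: acc=19 h=19 v=3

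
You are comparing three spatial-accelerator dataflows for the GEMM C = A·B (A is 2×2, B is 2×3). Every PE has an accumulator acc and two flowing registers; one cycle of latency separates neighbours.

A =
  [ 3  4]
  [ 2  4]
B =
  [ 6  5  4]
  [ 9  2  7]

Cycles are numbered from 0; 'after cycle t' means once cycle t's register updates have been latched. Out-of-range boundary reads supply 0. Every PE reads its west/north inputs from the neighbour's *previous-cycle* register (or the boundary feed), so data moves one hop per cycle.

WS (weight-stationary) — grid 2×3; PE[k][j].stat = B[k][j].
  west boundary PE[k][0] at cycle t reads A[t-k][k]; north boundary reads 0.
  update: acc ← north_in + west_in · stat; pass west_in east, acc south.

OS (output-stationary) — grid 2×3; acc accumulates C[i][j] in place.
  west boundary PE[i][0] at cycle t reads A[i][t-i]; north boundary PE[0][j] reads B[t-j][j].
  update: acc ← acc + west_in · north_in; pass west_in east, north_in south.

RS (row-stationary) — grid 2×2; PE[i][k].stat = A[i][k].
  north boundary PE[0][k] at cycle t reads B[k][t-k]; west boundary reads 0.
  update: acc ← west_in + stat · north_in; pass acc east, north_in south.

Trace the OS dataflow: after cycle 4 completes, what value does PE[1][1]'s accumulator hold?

PE[1][1].acc = 18

OS 2×3: PE[1][1] cycle-by-cycle (with neighbour feeds):
  cycle 0: PE[0][1] → acc 0, east 0, south 0
  cycle 0: PE[1][0] → acc 0, east 0, south 0
  cycle 0: PE[1][1] → acc 0, east 0, south 0
  cycle 1: PE[0][1] → acc 15, east 3, south 5
  cycle 1: PE[1][0] → acc 12, east 2, south 6
  cycle 1: PE[1][1] → acc 0, east 0, south 0
  cycle 2: PE[0][1] → acc 23, east 4, south 2
  cycle 2: PE[1][0] → acc 48, east 4, south 9
  cycle 2: PE[1][1] → acc 10, east 2, south 5
  cycle 3: PE[0][1] → acc 23, east 0, south 0
  cycle 3: PE[1][0] → acc 48, east 0, south 0
  cycle 3: PE[1][1] → acc 18, east 4, south 2
  cycle 4: PE[0][1] → acc 23, east 0, south 0
  cycle 4: PE[1][0] → acc 48, east 0, south 0
  cycle 4: PE[1][1] → acc 18, east 0, south 0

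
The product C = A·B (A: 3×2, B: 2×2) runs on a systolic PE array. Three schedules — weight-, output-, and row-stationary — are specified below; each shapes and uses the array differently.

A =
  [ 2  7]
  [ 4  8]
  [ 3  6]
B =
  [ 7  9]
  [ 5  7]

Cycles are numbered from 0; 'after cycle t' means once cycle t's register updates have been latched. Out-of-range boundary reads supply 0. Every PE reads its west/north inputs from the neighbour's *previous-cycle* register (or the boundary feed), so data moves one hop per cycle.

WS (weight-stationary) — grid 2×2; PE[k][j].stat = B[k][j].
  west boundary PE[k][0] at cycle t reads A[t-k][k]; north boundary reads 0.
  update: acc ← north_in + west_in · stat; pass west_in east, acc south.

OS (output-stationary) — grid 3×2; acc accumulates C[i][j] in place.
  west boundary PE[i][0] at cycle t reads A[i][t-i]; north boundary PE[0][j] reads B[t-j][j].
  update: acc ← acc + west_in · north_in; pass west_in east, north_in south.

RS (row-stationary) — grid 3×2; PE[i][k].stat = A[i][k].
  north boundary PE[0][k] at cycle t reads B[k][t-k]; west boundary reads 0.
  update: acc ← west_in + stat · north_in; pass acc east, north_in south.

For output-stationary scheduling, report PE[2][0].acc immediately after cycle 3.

PE[2][0].acc = 51

Tracing OS — 3×2 array, target PE[2][0]:
  c0 r1c0: 0 / 0 / 0
  c0 r2c0: 0 / 0 / 0
  c1 r1c0: 28 / 4 / 7
  c1 r2c0: 0 / 0 / 0
  c2 r1c0: 68 / 8 / 5
  c2 r2c0: 21 / 3 / 7
  c3 r1c0: 68 / 0 / 0
  c3 r2c0: 51 / 6 / 5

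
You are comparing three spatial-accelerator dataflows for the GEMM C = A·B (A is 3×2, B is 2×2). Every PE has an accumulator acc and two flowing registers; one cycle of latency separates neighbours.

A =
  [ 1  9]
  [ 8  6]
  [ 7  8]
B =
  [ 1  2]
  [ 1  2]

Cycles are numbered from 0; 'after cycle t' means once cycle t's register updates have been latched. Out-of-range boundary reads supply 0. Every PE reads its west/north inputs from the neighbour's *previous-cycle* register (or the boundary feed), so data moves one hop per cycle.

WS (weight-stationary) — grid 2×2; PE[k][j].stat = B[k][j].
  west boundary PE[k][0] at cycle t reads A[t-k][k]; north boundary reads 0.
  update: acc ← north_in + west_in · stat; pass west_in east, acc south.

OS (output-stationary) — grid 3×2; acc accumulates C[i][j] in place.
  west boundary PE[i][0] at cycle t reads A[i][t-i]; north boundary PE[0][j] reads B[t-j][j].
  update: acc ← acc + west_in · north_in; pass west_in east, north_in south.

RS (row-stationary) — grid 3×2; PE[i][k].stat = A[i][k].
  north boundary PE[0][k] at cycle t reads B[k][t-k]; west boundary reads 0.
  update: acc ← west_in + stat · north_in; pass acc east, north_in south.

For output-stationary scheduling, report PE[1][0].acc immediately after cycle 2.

Tracing OS — 3×2 array, target PE[1][0]:
  c0 r0c0: 1 / 1 / 1
  c0 r1c0: 0 / 0 / 0
  c1 r0c0: 10 / 9 / 1
  c1 r1c0: 8 / 8 / 1
  c2 r0c0: 10 / 0 / 0
  c2 r1c0: 14 / 6 / 1

PE[1][0].acc = 14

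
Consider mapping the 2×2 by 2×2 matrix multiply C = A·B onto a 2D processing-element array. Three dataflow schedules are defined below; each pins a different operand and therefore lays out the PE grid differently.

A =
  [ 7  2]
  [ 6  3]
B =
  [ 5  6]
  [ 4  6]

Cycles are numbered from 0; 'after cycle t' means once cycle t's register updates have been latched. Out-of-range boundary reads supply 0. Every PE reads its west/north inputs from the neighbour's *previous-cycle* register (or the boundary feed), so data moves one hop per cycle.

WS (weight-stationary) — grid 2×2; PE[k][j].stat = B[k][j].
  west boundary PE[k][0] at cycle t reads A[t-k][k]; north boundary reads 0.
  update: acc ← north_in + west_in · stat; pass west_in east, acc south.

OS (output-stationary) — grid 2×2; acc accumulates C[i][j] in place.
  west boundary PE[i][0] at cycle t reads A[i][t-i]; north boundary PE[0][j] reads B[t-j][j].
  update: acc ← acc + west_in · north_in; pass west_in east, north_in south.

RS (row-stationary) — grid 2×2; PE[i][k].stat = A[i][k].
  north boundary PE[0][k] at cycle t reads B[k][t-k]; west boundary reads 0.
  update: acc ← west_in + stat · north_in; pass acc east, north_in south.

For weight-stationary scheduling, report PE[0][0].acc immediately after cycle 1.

PE[0][0].acc = 30

Tracing WS — 2×2 array, target PE[0][0]:
  step 0 · PE0,0: acc=35; fwd→7 fwd↓35
  step 1 · PE0,0: acc=30; fwd→6 fwd↓30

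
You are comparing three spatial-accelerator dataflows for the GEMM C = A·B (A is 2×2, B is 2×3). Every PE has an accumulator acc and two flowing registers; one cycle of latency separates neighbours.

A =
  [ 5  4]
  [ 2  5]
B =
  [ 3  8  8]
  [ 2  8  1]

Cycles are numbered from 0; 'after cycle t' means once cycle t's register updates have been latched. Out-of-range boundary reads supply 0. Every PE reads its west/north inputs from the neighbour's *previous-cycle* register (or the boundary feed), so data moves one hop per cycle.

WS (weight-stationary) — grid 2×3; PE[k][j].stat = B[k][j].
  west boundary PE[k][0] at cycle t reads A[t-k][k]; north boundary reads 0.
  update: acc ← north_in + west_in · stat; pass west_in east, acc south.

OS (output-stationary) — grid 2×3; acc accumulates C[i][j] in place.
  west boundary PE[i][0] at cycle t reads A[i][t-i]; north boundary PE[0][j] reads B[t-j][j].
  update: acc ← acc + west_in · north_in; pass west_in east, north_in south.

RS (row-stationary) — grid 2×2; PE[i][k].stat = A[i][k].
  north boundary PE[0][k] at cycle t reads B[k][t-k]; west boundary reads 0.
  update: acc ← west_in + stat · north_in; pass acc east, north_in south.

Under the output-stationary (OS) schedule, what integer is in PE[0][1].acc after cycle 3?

Tracing OS — 2×3 array, target PE[0][1]:
  t=0 PE[0][0]: acc=15 h=5 v=3
  t=0 PE[0][1]: acc=0 h=0 v=0
  t=1 PE[0][0]: acc=23 h=4 v=2
  t=1 PE[0][1]: acc=40 h=5 v=8
  t=2 PE[0][0]: acc=23 h=0 v=0
  t=2 PE[0][1]: acc=72 h=4 v=8
  t=3 PE[0][0]: acc=23 h=0 v=0
  t=3 PE[0][1]: acc=72 h=0 v=0

PE[0][1].acc = 72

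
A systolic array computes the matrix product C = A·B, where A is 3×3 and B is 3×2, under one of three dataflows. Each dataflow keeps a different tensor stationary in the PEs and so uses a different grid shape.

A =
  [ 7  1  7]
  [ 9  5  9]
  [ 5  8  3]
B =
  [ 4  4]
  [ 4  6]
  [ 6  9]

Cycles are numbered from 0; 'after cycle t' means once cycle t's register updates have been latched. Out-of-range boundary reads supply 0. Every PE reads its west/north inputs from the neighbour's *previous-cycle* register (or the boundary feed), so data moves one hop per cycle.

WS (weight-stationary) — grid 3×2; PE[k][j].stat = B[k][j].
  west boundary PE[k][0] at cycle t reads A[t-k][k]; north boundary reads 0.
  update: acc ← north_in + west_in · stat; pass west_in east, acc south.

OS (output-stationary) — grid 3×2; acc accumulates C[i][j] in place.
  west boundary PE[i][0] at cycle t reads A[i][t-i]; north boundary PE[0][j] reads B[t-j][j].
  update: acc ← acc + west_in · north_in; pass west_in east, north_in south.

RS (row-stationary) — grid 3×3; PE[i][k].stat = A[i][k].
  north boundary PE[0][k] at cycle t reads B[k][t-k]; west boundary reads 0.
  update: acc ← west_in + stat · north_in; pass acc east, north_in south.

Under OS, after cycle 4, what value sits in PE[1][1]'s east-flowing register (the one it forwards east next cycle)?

register = 9

OS (3×2). Following PE[1][1] plus its west/north inputs:
  c0 r0c1: 0 / 0 / 0
  c0 r1c0: 0 / 0 / 0
  c0 r1c1: 0 / 0 / 0
  c1 r0c1: 28 / 7 / 4
  c1 r1c0: 36 / 9 / 4
  c1 r1c1: 0 / 0 / 0
  c2 r0c1: 34 / 1 / 6
  c2 r1c0: 56 / 5 / 4
  c2 r1c1: 36 / 9 / 4
  c3 r0c1: 97 / 7 / 9
  c3 r1c0: 110 / 9 / 6
  c3 r1c1: 66 / 5 / 6
  c4 r0c1: 97 / 0 / 0
  c4 r1c0: 110 / 0 / 0
  c4 r1c1: 147 / 9 / 9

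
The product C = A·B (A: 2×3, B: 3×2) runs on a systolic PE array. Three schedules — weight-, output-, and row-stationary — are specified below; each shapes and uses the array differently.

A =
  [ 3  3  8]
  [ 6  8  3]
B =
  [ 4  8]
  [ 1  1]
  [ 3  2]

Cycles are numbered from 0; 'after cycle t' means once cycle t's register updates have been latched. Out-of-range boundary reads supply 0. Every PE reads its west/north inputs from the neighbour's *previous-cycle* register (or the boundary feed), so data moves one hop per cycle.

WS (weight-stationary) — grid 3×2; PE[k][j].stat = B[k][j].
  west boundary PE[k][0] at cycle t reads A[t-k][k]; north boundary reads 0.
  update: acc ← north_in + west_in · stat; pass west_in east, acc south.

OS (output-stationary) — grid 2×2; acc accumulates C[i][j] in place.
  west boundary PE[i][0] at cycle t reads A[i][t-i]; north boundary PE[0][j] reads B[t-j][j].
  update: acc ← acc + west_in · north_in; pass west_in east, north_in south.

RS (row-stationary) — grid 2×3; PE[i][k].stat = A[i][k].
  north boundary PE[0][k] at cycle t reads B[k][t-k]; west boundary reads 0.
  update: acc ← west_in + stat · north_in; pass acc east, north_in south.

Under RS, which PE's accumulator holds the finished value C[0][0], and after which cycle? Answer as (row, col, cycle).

(row, col, cycle) = (0, 2, 2)

RS — PE[0][2] is where C[0][0] collects:
  step 0 · PE0,2: acc=0; fwd→0 fwd↓0
  step 1 · PE0,2: acc=0; fwd→0 fwd↓0
  step 2 · PE0,2: acc=39; fwd→39 fwd↓3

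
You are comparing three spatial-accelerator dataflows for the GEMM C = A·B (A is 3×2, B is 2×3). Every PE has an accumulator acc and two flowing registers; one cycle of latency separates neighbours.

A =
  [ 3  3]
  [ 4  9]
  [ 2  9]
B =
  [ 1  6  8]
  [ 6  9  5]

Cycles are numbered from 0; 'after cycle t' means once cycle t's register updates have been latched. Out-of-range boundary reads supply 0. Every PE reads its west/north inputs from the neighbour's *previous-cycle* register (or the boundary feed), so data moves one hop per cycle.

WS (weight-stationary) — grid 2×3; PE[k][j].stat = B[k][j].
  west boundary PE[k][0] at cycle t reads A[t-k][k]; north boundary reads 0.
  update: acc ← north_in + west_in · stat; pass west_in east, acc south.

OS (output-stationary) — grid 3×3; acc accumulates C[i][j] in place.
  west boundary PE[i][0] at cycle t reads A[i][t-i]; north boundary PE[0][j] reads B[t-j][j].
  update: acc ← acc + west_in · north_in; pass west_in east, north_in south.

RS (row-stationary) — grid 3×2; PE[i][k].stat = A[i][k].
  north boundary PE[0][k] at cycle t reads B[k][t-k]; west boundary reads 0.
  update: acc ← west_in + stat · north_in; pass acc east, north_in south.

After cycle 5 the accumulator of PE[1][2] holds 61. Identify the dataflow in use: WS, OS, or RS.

dataflow = WS

WS (2×3 grid), PE[1][2]:
  cycle 0: PE[1][2] → acc 0, east 0, south 0
  cycle 1: PE[1][2] → acc 0, east 0, south 0
  cycle 2: PE[1][2] → acc 0, east 0, south 0
  cycle 3: PE[1][2] → acc 39, east 3, south 39
  cycle 4: PE[1][2] → acc 77, east 9, south 77
  cycle 5: PE[1][2] → acc 61, east 9, south 61
OS (3×3 grid), PE[1][2]:
  cycle 0: PE[1][2] → acc 0, east 0, south 0
  cycle 1: PE[1][2] → acc 0, east 0, south 0
  cycle 2: PE[1][2] → acc 0, east 0, south 0
  cycle 3: PE[1][2] → acc 32, east 4, south 8
  cycle 4: PE[1][2] → acc 77, east 9, south 5
  cycle 5: PE[1][2] → acc 77, east 0, south 0
— RS: 3×2 array has no PE[1][2].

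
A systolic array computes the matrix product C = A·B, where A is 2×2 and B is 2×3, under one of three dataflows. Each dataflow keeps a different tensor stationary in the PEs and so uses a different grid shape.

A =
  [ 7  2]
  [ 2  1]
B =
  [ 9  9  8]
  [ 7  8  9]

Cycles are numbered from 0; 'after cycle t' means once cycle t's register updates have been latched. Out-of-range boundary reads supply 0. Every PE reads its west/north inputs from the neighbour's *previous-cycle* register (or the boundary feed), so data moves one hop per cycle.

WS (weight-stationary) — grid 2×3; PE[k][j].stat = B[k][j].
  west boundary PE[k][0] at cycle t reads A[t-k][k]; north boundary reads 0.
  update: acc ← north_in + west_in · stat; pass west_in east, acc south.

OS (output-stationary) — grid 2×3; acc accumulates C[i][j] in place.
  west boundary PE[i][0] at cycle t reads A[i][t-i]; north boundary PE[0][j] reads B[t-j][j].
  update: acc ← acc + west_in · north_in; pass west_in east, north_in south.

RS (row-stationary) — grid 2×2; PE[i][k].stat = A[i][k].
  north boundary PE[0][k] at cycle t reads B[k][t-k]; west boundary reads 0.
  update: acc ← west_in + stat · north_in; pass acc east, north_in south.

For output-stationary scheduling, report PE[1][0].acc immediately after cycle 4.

OS on a 2×3 grid — tracing PE[1][0] and its feeders:
  c0 r0c0: 63 / 7 / 9
  c0 r1c0: 0 / 0 / 0
  c1 r0c0: 77 / 2 / 7
  c1 r1c0: 18 / 2 / 9
  c2 r0c0: 77 / 0 / 0
  c2 r1c0: 25 / 1 / 7
  c3 r0c0: 77 / 0 / 0
  c3 r1c0: 25 / 0 / 0
  c4 r0c0: 77 / 0 / 0
  c4 r1c0: 25 / 0 / 0

PE[1][0].acc = 25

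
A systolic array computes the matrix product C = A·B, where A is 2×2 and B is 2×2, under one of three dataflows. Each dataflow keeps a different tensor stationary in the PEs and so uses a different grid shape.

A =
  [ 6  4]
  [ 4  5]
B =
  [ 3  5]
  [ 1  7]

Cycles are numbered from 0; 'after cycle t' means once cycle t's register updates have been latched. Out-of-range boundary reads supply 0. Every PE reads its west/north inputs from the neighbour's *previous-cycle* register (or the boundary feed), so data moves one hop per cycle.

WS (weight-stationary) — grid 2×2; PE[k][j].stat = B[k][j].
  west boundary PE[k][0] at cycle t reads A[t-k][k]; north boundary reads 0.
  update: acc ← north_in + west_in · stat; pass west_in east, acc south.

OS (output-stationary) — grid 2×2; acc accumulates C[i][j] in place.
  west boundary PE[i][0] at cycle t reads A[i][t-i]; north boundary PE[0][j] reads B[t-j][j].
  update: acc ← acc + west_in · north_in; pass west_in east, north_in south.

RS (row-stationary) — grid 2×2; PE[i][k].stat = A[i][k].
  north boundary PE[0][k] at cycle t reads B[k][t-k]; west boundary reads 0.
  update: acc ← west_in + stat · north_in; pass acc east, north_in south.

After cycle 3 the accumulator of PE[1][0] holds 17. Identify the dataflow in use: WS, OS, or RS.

Under WS (2×2), PE[1][0]:
  after 0 — PE[1][0] acc=0, pass-E 0, pass-S 0
  after 1 — PE[1][0] acc=22, pass-E 4, pass-S 22
  after 2 — PE[1][0] acc=17, pass-E 5, pass-S 17
  after 3 — PE[1][0] acc=0, pass-E 0, pass-S 0
Under OS (2×2), PE[1][0]:
  after 0 — PE[1][0] acc=0, pass-E 0, pass-S 0
  after 1 — PE[1][0] acc=12, pass-E 4, pass-S 3
  after 2 — PE[1][0] acc=17, pass-E 5, pass-S 1
  after 3 — PE[1][0] acc=17, pass-E 0, pass-S 0
Under RS (2×2), PE[1][0]:
  after 0 — PE[1][0] acc=0, pass-E 0, pass-S 0
  after 1 — PE[1][0] acc=12, pass-E 12, pass-S 3
  after 2 — PE[1][0] acc=20, pass-E 20, pass-S 5
  after 3 — PE[1][0] acc=0, pass-E 0, pass-S 0

dataflow = OS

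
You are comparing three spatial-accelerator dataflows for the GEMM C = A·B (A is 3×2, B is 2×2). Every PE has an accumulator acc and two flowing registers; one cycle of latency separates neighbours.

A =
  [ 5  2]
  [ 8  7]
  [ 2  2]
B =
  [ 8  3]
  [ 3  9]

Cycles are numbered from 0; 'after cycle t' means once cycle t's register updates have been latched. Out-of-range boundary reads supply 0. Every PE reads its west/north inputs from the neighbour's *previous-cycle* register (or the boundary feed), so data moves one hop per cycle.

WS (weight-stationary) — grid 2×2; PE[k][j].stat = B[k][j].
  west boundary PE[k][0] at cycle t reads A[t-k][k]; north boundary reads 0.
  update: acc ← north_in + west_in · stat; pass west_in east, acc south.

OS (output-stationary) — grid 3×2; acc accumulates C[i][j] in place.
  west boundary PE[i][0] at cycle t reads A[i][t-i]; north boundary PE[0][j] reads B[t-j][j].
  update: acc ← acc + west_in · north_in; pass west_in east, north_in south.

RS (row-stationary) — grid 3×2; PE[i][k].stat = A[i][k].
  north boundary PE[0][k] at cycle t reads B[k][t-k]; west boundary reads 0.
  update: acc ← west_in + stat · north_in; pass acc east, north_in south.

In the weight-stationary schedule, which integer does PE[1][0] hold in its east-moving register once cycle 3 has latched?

register = 2

Tracing WS — 2×2 array, target PE[1][0]:
  @0  [0,0]  acc 40  |  →5  ↓40
  @0  [1,0]  acc 0  |  →0  ↓0
  @1  [0,0]  acc 64  |  →8  ↓64
  @1  [1,0]  acc 46  |  →2  ↓46
  @2  [0,0]  acc 16  |  →2  ↓16
  @2  [1,0]  acc 85  |  →7  ↓85
  @3  [0,0]  acc 0  |  →0  ↓0
  @3  [1,0]  acc 22  |  →2  ↓22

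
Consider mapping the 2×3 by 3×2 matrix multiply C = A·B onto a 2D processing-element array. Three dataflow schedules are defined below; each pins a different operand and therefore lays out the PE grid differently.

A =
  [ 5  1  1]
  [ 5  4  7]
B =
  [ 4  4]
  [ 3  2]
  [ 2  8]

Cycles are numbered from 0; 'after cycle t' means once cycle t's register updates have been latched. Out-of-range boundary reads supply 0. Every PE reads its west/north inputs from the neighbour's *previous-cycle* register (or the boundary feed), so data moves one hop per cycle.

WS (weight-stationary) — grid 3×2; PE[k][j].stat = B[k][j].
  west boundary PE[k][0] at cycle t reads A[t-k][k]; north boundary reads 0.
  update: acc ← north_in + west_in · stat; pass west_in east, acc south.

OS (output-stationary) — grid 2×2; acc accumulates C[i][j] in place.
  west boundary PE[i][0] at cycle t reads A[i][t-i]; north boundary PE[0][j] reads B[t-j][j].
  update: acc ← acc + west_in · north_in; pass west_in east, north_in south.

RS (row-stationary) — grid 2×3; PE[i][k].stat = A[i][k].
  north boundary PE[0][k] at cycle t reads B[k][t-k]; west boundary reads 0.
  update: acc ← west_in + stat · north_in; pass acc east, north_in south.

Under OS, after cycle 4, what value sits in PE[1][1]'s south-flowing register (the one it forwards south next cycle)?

OS on a 2×2 grid — tracing PE[1][1] and its feeders:
  c0 r0c1: 0 / 0 / 0
  c0 r1c0: 0 / 0 / 0
  c0 r1c1: 0 / 0 / 0
  c1 r0c1: 20 / 5 / 4
  c1 r1c0: 20 / 5 / 4
  c1 r1c1: 0 / 0 / 0
  c2 r0c1: 22 / 1 / 2
  c2 r1c0: 32 / 4 / 3
  c2 r1c1: 20 / 5 / 4
  c3 r0c1: 30 / 1 / 8
  c3 r1c0: 46 / 7 / 2
  c3 r1c1: 28 / 4 / 2
  c4 r0c1: 30 / 0 / 0
  c4 r1c0: 46 / 0 / 0
  c4 r1c1: 84 / 7 / 8

register = 8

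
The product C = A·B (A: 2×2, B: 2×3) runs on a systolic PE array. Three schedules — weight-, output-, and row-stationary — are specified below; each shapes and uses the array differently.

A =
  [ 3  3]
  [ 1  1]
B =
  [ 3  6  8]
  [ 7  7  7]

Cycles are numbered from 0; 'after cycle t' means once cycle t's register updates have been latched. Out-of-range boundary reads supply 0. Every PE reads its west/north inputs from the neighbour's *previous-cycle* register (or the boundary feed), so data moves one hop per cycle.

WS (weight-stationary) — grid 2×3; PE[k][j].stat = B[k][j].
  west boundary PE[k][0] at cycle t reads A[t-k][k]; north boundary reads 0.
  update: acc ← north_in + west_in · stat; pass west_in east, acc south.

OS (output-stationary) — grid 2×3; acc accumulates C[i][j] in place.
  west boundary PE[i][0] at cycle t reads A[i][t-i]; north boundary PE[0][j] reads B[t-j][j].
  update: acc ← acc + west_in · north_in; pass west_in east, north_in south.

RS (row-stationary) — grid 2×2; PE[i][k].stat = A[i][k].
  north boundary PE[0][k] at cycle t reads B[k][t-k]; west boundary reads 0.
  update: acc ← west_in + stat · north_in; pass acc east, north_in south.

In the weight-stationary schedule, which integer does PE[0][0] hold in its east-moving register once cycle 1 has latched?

register = 1

WS 2×3: PE[0][0] cycle-by-cycle (with neighbour feeds):
  @0  [0,0]  acc 9  |  →3  ↓9
  @1  [0,0]  acc 3  |  →1  ↓3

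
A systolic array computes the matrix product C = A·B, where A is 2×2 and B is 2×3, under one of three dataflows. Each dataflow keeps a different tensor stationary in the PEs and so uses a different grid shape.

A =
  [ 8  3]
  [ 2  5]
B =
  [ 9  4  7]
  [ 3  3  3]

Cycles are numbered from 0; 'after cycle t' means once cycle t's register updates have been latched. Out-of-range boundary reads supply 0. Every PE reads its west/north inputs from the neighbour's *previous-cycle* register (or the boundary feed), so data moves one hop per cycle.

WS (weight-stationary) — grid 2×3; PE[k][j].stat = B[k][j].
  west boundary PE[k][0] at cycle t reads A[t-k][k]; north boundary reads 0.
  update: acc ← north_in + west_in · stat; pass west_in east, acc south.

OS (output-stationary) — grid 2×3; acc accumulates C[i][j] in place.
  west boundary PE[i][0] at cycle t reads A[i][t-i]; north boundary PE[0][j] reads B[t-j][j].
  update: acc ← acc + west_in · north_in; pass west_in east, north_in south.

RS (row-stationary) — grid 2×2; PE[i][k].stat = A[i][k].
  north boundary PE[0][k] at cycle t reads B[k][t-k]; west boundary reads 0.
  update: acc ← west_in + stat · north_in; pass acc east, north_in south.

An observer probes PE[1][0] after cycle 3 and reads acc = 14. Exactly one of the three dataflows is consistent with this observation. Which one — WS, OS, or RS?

dataflow = RS

WS [2×3] PE[1][0] across cycles:
  @0  [1,0]  acc 0  |  →0  ↓0
  @1  [1,0]  acc 81  |  →3  ↓81
  @2  [1,0]  acc 33  |  →5  ↓33
  @3  [1,0]  acc 0  |  →0  ↓0
OS [2×3] PE[1][0] across cycles:
  @0  [1,0]  acc 0  |  →0  ↓0
  @1  [1,0]  acc 18  |  →2  ↓9
  @2  [1,0]  acc 33  |  →5  ↓3
  @3  [1,0]  acc 33  |  →0  ↓0
RS [2×2] PE[1][0] across cycles:
  @0  [1,0]  acc 0  |  →0  ↓0
  @1  [1,0]  acc 18  |  →18  ↓9
  @2  [1,0]  acc 8  |  →8  ↓4
  @3  [1,0]  acc 14  |  →14  ↓7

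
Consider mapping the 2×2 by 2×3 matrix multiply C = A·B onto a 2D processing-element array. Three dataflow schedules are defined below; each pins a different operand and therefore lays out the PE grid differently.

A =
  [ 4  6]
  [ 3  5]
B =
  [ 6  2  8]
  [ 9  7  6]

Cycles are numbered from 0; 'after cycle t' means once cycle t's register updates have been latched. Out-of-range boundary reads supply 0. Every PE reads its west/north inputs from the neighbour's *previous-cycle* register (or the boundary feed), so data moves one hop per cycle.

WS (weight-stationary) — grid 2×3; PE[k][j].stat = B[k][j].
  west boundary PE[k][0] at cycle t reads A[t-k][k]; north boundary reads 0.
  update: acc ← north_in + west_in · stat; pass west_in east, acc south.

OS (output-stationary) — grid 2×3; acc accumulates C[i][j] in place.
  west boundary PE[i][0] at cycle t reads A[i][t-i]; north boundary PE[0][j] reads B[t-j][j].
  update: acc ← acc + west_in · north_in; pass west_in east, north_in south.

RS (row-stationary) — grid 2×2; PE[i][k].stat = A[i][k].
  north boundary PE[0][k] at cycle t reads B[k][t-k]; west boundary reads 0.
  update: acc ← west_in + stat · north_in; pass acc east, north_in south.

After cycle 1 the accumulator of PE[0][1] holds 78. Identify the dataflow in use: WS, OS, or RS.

— WS: 2×3; PE[0][1] trace:
  c0 r0c1: 0 / 0 / 0
  c1 r0c1: 8 / 4 / 8
— OS: 2×3; PE[0][1] trace:
  c0 r0c1: 0 / 0 / 0
  c1 r0c1: 8 / 4 / 2
— RS: 2×2; PE[0][1] trace:
  c0 r0c1: 0 / 0 / 0
  c1 r0c1: 78 / 78 / 9

dataflow = RS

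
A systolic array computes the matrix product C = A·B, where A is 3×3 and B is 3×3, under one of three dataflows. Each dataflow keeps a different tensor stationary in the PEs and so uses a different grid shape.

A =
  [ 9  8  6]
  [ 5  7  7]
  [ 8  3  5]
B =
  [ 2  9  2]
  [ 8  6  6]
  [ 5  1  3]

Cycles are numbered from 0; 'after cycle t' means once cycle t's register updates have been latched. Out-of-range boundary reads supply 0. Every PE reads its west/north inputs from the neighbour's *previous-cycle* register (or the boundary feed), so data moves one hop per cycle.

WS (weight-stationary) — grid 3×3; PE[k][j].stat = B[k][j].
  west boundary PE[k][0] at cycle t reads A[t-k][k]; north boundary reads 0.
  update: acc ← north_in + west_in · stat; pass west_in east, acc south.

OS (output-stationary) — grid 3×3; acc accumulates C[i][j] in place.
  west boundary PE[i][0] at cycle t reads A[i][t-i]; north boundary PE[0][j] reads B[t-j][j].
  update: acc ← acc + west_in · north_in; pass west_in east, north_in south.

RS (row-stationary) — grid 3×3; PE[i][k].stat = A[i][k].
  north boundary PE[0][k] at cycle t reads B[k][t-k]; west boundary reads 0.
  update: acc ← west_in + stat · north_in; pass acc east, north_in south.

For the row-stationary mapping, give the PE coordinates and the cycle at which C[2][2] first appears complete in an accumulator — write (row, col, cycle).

(row, col, cycle) = (2, 2, 6)

Under RS, C[2][2] lands at PE[2][2]:
  cycle 0: PE[2][2] → acc 0, east 0, south 0
  cycle 1: PE[2][2] → acc 0, east 0, south 0
  cycle 2: PE[2][2] → acc 0, east 0, south 0
  cycle 3: PE[2][2] → acc 0, east 0, south 0
  cycle 4: PE[2][2] → acc 65, east 65, south 5
  cycle 5: PE[2][2] → acc 95, east 95, south 1
  cycle 6: PE[2][2] → acc 49, east 49, south 3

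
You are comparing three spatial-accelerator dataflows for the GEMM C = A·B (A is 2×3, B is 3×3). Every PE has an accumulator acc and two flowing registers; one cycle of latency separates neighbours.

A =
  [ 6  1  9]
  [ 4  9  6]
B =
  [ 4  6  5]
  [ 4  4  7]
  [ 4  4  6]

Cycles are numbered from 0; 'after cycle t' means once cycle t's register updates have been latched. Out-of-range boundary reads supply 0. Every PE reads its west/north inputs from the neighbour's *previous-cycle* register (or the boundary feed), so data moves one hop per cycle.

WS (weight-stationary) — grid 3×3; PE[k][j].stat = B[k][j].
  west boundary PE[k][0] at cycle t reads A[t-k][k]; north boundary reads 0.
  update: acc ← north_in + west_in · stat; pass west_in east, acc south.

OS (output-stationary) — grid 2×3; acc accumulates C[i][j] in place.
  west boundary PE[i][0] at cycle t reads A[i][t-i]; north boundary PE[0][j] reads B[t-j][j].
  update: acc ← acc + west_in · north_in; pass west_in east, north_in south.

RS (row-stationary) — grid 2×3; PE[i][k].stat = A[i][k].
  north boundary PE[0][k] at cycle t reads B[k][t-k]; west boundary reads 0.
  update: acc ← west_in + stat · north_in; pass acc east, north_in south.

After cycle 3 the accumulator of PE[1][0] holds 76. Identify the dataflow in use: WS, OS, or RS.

— WS: 3×3; PE[1][0] trace:
  cycle 0: PE[1][0] → acc 0, east 0, south 0
  cycle 1: PE[1][0] → acc 28, east 1, south 28
  cycle 2: PE[1][0] → acc 52, east 9, south 52
  cycle 3: PE[1][0] → acc 0, east 0, south 0
— OS: 2×3; PE[1][0] trace:
  cycle 0: PE[1][0] → acc 0, east 0, south 0
  cycle 1: PE[1][0] → acc 16, east 4, south 4
  cycle 2: PE[1][0] → acc 52, east 9, south 4
  cycle 3: PE[1][0] → acc 76, east 6, south 4
— RS: 2×3; PE[1][0] trace:
  cycle 0: PE[1][0] → acc 0, east 0, south 0
  cycle 1: PE[1][0] → acc 16, east 16, south 4
  cycle 2: PE[1][0] → acc 24, east 24, south 6
  cycle 3: PE[1][0] → acc 20, east 20, south 5

dataflow = OS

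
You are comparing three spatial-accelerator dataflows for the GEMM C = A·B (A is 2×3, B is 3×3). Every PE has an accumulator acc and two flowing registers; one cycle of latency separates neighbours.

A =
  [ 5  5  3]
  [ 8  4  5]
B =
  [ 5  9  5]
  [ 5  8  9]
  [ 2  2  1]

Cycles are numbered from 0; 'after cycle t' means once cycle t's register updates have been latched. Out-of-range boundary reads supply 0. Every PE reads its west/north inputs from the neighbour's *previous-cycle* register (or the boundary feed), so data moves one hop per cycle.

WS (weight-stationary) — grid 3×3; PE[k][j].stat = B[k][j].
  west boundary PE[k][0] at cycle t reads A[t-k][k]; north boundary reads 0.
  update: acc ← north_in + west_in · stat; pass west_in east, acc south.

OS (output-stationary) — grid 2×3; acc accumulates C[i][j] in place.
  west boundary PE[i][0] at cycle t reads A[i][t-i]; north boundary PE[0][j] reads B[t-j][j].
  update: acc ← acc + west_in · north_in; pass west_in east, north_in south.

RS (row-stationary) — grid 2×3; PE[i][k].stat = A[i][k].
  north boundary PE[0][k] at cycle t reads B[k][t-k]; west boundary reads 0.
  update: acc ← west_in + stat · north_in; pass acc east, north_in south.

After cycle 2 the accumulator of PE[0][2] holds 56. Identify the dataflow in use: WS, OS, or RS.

— WS: 3×3; PE[0][2] trace:
  0: (0,2).acc=0  regs=<0,0>
  1: (0,2).acc=0  regs=<0,0>
  2: (0,2).acc=25  regs=<5,25>
— OS: 2×3; PE[0][2] trace:
  0: (0,2).acc=0  regs=<0,0>
  1: (0,2).acc=0  regs=<0,0>
  2: (0,2).acc=25  regs=<5,5>
— RS: 2×3; PE[0][2] trace:
  0: (0,2).acc=0  regs=<0,0>
  1: (0,2).acc=0  regs=<0,0>
  2: (0,2).acc=56  regs=<56,2>

dataflow = RS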